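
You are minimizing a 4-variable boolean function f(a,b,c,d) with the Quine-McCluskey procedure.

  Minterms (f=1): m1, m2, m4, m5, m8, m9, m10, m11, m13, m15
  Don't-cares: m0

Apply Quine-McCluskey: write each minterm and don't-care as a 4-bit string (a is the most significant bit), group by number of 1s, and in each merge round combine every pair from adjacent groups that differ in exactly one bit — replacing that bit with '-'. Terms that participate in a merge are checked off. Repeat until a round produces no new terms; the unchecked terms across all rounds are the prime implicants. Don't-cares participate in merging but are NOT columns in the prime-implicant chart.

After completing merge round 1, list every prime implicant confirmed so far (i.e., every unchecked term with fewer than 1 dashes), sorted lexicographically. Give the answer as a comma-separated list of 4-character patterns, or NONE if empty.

size-2^0 implicants → 0000(✓)  0001(✓)  0010(✓)  0100(✓)  0101(✓)  1000(✓)  1001(✓)  1010(✓)  1011(✓)  1101(✓)  1111(✓)
size-2^1 implicants → -000(✓)  -001(✓)  -010(✓)  -101(✓)  0-00(✓)  0-01(✓)  00-0(✓)  000-(✓)  010-(✓)  1-01(✓)  1-11(✓)  10-0(✓)  10-1(✓)  100-(✓)  101-(✓)  11-1(✓)
size-2^2 implicants → --01  -0-0  -00-  0-0-  1--1  10--
Unchecked terms (primes): --01, -0-0, -00-, 0-0-, 1--1, 10--

NONE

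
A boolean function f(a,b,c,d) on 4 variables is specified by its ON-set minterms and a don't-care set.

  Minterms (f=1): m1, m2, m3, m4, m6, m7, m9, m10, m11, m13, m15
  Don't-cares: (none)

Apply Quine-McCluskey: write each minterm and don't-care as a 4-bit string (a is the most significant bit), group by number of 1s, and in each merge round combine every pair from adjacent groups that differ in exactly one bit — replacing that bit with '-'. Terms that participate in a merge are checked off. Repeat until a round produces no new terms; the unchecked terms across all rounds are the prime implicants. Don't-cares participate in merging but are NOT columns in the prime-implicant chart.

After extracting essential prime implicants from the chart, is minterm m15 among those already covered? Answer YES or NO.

size-2^0 implicants → 0001(✓)  0010(✓)  0011(✓)  0100(✓)  0110(✓)  0111(✓)  1001(✓)  1010(✓)  1011(✓)  1101(✓)  1111(✓)
size-2^1 implicants → -001(✓)  -010(✓)  -011(✓)  -111(✓)  0-10(✓)  0-11(✓)  00-1(✓)  001-(✓)  01-0  011-(✓)  1-01(✓)  1-11(✓)  10-1(✓)  101-(✓)  11-1(✓)
size-2^2 implicants → --11  -0-1  -01-  0-1-  1--1
Unchecked terms (primes): --11, -0-1, -01-, 0-1-, 01-0, 1--1
Minterm coverage:
  m1 ⊆ -0-1 [E]
  m2 ⊆ -01-,0-1-
  m3 ⊆ --11,-0-1,-01-,0-1-
  m4 ⊆ 01-0 [E]
  m6 ⊆ 0-1-,01-0
  m7 ⊆ --11,0-1-
  m9 ⊆ -0-1,1--1
  m10 ⊆ -01- [E]
  m11 ⊆ --11,-0-1,-01-,1--1
  m13 ⊆ 1--1 [E]
  m15 ⊆ --11,1--1
E = {-0-1, -01-, 01-0, 1--1}

YES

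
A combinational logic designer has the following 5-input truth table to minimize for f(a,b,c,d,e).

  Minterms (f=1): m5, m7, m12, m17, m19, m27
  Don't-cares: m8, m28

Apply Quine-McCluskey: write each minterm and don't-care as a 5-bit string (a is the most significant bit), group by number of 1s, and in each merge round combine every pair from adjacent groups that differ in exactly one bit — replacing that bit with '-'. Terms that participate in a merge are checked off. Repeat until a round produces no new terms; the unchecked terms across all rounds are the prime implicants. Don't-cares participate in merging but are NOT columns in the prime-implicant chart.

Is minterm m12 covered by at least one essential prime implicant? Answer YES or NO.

[col 0] 00101*, 00111*, 01000*, 01100*, 10001*, 10011*, 11011*, 11100*
[col 1] -1100, 001-1, 01-00, 1-011, 100-1
Prime implicants: -1100, 001-1, 01-00, 1-011, 100-1
PI chart (minterm → PIs covering it):
  5 | 001-1  (sole → essential)
  7 | 001-1  (sole → essential)
  12 | -1100,01-00
  17 | 100-1  (sole → essential)
  19 | 1-011,100-1
  27 | 1-011  (sole → essential)
Essential prime implicants: 001-1, 1-011, 100-1

NO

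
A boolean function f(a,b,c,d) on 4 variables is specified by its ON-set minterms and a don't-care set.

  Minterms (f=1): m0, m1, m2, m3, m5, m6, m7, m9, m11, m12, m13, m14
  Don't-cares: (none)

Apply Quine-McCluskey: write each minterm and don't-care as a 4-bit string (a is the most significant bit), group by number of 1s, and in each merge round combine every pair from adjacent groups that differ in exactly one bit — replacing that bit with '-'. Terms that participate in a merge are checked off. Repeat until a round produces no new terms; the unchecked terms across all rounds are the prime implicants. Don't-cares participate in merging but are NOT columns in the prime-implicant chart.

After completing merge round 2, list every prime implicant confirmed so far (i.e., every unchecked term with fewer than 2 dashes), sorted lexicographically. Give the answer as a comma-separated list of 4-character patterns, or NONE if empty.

[col 0] 0000*, 0001*, 0010*, 0011*, 0101*, 0110*, 0111*, 1001*, 1011*, 1100*, 1101*, 1110*
[col 1] -001*, -011*, -101*, -110, 0-01*, 0-10*, 0-11*, 00-0*, 00-1*, 000-*, 001-*, 01-1*, 011-*, 1-01*, 10-1*, 11-0, 110-
[col 2] --01, -0-1, 0--1, 0-1-, 00--
Prime implicants: --01, -0-1, -110, 0--1, 0-1-, 00--, 11-0, 110-

-110, 11-0, 110-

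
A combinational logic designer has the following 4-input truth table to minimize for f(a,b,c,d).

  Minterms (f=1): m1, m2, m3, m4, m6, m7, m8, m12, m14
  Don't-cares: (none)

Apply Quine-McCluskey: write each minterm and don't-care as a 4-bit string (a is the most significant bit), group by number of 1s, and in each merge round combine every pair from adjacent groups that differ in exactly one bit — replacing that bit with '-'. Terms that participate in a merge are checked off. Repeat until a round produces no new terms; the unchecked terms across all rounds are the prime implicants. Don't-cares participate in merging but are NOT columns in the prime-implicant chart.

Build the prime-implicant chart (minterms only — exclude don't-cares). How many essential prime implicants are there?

4

[col 0] 0001*, 0010*, 0011*, 0100*, 0110*, 0111*, 1000*, 1100*, 1110*
[col 1] -100*, -110*, 0-10*, 0-11*, 00-1, 001-*, 01-0*, 011-*, 1-00, 11-0*
[col 2] -1-0, 0-1-
Prime implicants: -1-0, 0-1-, 00-1, 1-00
PI chart (minterm → PIs covering it):
  1 | 00-1  (sole → essential)
  2 | 0-1-  (sole → essential)
  3 | 0-1-,00-1
  4 | -1-0  (sole → essential)
  6 | -1-0,0-1-
  7 | 0-1-  (sole → essential)
  8 | 1-00  (sole → essential)
  12 | -1-0,1-00
  14 | -1-0  (sole → essential)
Essential prime implicants: -1-0, 0-1-, 00-1, 1-00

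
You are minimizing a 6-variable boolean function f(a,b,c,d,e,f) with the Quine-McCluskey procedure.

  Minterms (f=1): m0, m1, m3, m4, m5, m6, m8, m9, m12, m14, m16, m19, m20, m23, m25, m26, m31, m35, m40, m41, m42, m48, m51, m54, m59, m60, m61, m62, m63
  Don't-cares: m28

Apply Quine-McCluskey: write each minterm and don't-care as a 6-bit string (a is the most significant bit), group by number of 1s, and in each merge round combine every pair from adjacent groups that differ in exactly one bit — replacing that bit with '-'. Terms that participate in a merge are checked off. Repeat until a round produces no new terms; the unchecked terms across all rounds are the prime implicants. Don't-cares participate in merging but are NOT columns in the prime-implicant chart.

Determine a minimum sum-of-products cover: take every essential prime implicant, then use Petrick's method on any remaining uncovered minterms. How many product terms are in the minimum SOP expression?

[col 0] 000000*, 000001*, 000011*, 000100*, 000101*, 000110*, 001000*, 001001*, 001100*, 001110*, 010000*, 010011*, 010100*, 010111*, 011001*, 011010, 011100*, 011111*, 100011*, 101000*, 101001*, 101010*, 110000*, 110011*, 110110*, 111011*, 111100*, 111101*, 111110*, 111111*
[col 1] -00011*, -01000*, -01001*, -10000, -10011*, -11100, -11111, 0-0000*, 0-0011*, 0-0100*, 0-1001, 0-1100*, 00-000*, 00-001*, 00-100*, 00-110*, 000-00*, 000-01*, 0000-1, 00000-*, 0001-0*, 00010-*, 001-00*, 00100-*, 0011-0*, 01-100*, 01-111, 010-00*, 010-11, 1-0011*, 1010-0, 10100-*, 11-011, 11-110, 111-11, 1111-0*, 1111-1*, 11110-*, 11111-*
[col 2] --0011, -0100-, 0--100, 0-0-00, 00--00, 00-00-, 00-1-0, 000-0-, 1111--
Prime implicants: --0011, -0100-, -10000, -11100, -11111, 0--100, 0-0-00, 0-1001, 00--00, 00-00-, 00-1-0, 000-0-, 0000-1, 01-111, 010-11, 011010, 1010-0, 11-011, 11-110, 111-11, 1111--
PI chart (minterm → PIs covering it):
  0 | 0-0-00,00--00,00-00-,000-0-
  1 | 00-00-,000-0-,0000-1
  3 | --0011,0000-1
  4 | 0--100,0-0-00,00--00,00-1-0,000-0-
  5 | 000-0-  (sole → essential)
  6 | 00-1-0  (sole → essential)
  8 | -0100-,00--00,00-00-
  9 | -0100-,0-1001,00-00-
  12 | 0--100,00--00,00-1-0
  14 | 00-1-0  (sole → essential)
  16 | -10000,0-0-00
  19 | --0011,010-11
  20 | 0--100,0-0-00
  23 | 01-111,010-11
  25 | 0-1001  (sole → essential)
  26 | 011010  (sole → essential)
  31 | -11111,01-111
  35 | --0011  (sole → essential)
  40 | -0100-,1010-0
  41 | -0100-  (sole → essential)
  42 | 1010-0  (sole → essential)
  48 | -10000  (sole → essential)
  51 | --0011,11-011
  54 | 11-110  (sole → essential)
  59 | 11-011,111-11
  60 | -11100,1111--
  61 | 1111--  (sole → essential)
  62 | 11-110,1111--
  63 | -11111,111-11,1111--
Essential prime implicants: --0011, -0100-, -10000, 0-1001, 00-1-0, 000-0-, 011010, 1010-0, 11-110, 1111--
Petrick residual → 0--100, 01-111, 11-011
Minimum SOP uses 13 PIs: c'd'ef + b'cd'e' + bc'd'e'f' + a'de'f' + a'cd'e'f + a'b'df' + a'b'c'e' + a'bdef + a'bcd'ef' + ab'cd'f' + abd'ef + abdef' + abcd

13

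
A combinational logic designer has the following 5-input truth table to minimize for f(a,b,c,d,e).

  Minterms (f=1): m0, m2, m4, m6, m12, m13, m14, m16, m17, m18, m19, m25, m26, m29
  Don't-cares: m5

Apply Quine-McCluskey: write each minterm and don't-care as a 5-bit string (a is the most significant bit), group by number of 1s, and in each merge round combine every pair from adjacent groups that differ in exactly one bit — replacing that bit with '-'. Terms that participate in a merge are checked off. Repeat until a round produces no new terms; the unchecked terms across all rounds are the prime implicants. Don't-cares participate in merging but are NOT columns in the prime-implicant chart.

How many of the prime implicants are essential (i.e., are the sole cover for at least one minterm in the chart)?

3

Round 0: 00000✓ 00010✓ 00100✓ 00101✓ 00110✓ 01100✓ 01101✓ 01110✓ 10000✓ 10001✓ 10010✓ 10011✓ 11001✓ 11010✓ 11101✓
Round 1: -0000✓ -0010✓ -1101 0-100✓ 0-101✓ 0-110✓ 00-00✓ 00-10✓ 000-0✓ 001-0✓ 0010-✓ 011-0✓ 0110-✓ 1-001 1-010 100-0✓ 100-1✓ 1000-✓ 1001-✓ 11-01
Round 2: -00-0 0-1-0 0-10- 00--0 100--
PIs = {-00-0, -1101, 0-1-0, 0-10-, 00--0, 1-001, 1-010, 100--, 11-01}
Coverage chart:
  m0: -00-0,00--0
  m2: -00-0,00--0
  m4: 0-1-0,0-10-,00--0
  m6: 0-1-0,00--0
  m12: 0-1-0,0-10-
  m13: -1101,0-10-
  m14: 0-1-0 ←essential
  m16: -00-0,100--
  m17: 1-001,100--
  m18: -00-0,1-010,100--
  m19: 100-- ←essential
  m25: 1-001,11-01
  m26: 1-010 ←essential
  m29: -1101,11-01
Essential: 0-1-0, 1-010, 100--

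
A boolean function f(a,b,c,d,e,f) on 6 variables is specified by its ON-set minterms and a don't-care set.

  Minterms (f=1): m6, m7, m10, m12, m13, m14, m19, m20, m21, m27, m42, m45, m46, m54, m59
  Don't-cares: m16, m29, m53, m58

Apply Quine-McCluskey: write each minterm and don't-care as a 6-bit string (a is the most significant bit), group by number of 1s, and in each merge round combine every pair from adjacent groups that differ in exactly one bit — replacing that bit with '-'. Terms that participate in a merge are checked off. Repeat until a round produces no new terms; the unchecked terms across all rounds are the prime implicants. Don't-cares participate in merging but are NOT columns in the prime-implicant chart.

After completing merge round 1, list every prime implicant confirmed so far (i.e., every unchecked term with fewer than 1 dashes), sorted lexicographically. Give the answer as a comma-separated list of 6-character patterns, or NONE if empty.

110110

Round 0: 000110✓ 000111✓ 001010✓ 001100✓ 001101✓ 001110✓ 010000✓ 010011✓ 010100✓ 010101✓ 011011✓ 011101✓ 101010✓ 101101✓ 101110✓ 110101✓ 110110 111010✓ 111011✓
Round 1: -01010✓ -01101 -01110✓ -10101 -11011 0-1101 00-110 00011- 001-10✓ 0011-0 00110- 01-011 01-101 010-00 01010- 1-1010 101-10✓ 11101-
Round 2: -01-10
PIs = {-01-10, -01101, -10101, -11011, 0-1101, 00-110, 00011-, 0011-0, 00110-, 01-011, 01-101, 010-00, 01010-, 1-1010, 110110, 11101-}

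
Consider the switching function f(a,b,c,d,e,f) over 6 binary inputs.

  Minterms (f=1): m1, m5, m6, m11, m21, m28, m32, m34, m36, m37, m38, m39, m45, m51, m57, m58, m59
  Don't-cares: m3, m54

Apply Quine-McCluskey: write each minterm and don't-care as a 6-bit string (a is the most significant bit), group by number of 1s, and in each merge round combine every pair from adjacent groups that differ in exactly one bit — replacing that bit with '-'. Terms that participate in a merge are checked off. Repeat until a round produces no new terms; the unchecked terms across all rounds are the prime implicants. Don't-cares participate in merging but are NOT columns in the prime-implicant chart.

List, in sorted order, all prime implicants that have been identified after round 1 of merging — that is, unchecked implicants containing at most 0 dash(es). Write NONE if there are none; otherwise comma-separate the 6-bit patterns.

011100

size-2^0 implicants → 000001(✓)  000011(✓)  000101(✓)  000110(✓)  001011(✓)  010101(✓)  011100  100000(✓)  100010(✓)  100100(✓)  100101(✓)  100110(✓)  100111(✓)  101101(✓)  110011(✓)  110110(✓)  111001(✓)  111010(✓)  111011(✓)
size-2^1 implicants → -00101  -00110  0-0101  00-011  000-01  0000-1  1-0110  10-101  100-00(✓)  100-10(✓)  1000-0(✓)  1001-0(✓)  1001-1(✓)  10010-(✓)  10011-(✓)  11-011  1110-1  11101-
size-2^2 implicants → 100--0  1001--
Unchecked terms (primes): -00101, -00110, 0-0101, 00-011, 000-01, 0000-1, 011100, 1-0110, 10-101, 100--0, 1001--, 11-011, 1110-1, 11101-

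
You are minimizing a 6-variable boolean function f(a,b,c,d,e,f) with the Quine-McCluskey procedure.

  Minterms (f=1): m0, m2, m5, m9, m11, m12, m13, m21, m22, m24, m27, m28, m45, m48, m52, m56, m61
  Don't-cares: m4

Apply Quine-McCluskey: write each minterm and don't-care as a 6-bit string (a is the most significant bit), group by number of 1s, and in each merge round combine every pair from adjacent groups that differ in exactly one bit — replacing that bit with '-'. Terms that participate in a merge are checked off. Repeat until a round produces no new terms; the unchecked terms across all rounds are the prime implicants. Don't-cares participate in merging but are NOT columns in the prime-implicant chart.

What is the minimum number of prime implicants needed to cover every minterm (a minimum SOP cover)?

9

[col 0] 000000*, 000010*, 000100*, 000101*, 001001*, 001011*, 001100*, 001101*, 010101*, 010110, 011000*, 011011*, 011100*, 101101*, 110000*, 110100*, 111000*, 111101*
[col 1] -01101, -11000, 0-0101, 0-1011, 0-1100, 00-100*, 00-101*, 000-00, 0000-0, 00010-*, 001-01, 0010-1, 00110-*, 011-00, 1-1101, 11-000, 110-00
[col 2] 00-10-
Prime implicants: -01101, -11000, 0-0101, 0-1011, 0-1100, 00-10-, 000-00, 0000-0, 001-01, 0010-1, 010110, 011-00, 1-1101, 11-000, 110-00
PI chart (minterm → PIs covering it):
  0 | 000-00,0000-0
  2 | 0000-0  (sole → essential)
  5 | 0-0101,00-10-
  9 | 001-01,0010-1
  11 | 0-1011,0010-1
  12 | 0-1100,00-10-
  13 | -01101,00-10-,001-01
  21 | 0-0101  (sole → essential)
  22 | 010110  (sole → essential)
  24 | -11000,011-00
  27 | 0-1011  (sole → essential)
  28 | 0-1100,011-00
  45 | -01101,1-1101
  48 | 11-000,110-00
  52 | 110-00  (sole → essential)
  56 | -11000,11-000
  61 | 1-1101  (sole → essential)
Essential prime implicants: 0-0101, 0-1011, 0000-0, 010110, 1-1101, 110-00
Petrick residual → -11000, 0-1100, 001-01
Minimum SOP uses 9 PIs: bcd'e'f' + a'c'de'f + a'cd'ef + a'cde'f' + a'b'c'd'f' + a'b'ce'f + a'bc'def' + acde'f + abc'e'f'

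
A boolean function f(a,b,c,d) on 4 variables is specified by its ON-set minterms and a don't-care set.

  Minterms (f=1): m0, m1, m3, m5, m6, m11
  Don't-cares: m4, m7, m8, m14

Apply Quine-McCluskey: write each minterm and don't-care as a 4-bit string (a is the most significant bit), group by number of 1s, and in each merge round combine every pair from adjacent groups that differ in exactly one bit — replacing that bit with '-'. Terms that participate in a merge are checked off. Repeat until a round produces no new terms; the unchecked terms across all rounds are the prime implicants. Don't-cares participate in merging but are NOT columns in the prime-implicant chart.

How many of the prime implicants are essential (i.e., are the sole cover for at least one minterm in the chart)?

1

Round 0: 0000✓ 0001✓ 0011✓ 0100✓ 0101✓ 0110✓ 0111✓ 1000✓ 1011✓ 1110✓
Round 1: -000 -011 -110 0-00✓ 0-01✓ 0-11✓ 00-1✓ 000-✓ 01-0✓ 01-1✓ 010-✓ 011-✓
Round 2: 0--1 0-0- 01--
PIs = {-000, -011, -110, 0--1, 0-0-, 01--}
Coverage chart:
  m0: -000,0-0-
  m1: 0--1,0-0-
  m3: -011,0--1
  m5: 0--1,0-0-,01--
  m6: -110,01--
  m11: -011 ←essential
Essential: -011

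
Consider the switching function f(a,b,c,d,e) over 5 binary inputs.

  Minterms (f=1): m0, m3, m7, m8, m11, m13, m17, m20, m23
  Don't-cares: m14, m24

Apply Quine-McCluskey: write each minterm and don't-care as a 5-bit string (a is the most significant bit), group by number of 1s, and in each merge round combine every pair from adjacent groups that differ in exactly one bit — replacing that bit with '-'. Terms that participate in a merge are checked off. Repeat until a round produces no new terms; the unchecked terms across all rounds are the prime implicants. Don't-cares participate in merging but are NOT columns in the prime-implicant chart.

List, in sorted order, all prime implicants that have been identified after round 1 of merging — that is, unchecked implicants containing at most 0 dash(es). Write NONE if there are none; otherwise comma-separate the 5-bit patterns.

01101, 01110, 10001, 10100

Round 0: 00000✓ 00011✓ 00111✓ 01000✓ 01011✓ 01101 01110 10001 10100 10111✓ 11000✓
Round 1: -0111 -1000 0-000 0-011 00-11
PIs = {-0111, -1000, 0-000, 0-011, 00-11, 01101, 01110, 10001, 10100}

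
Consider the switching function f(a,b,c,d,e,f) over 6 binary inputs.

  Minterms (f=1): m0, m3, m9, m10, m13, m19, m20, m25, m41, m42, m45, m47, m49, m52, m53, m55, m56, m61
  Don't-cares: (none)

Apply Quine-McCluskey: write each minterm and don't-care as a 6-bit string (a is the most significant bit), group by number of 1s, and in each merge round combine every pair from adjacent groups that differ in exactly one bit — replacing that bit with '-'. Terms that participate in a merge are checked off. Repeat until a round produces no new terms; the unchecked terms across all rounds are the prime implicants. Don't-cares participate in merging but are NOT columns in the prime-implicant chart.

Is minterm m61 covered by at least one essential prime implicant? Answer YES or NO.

size-2^0 implicants → 000000  000011(✓)  001001(✓)  001010(✓)  001101(✓)  010011(✓)  010100(✓)  011001(✓)  101001(✓)  101010(✓)  101101(✓)  101111(✓)  110001(✓)  110100(✓)  110101(✓)  110111(✓)  111000  111101(✓)
size-2^1 implicants → -01001(✓)  -01010  -01101(✓)  -10100  0-0011  0-1001  001-01(✓)  1-1101  101-01(✓)  1011-1  11-101  110-01  1101-1  11010-
size-2^2 implicants → -01-01
Unchecked terms (primes): -01-01, -01010, -10100, 0-0011, 0-1001, 000000, 1-1101, 1011-1, 11-101, 110-01, 1101-1, 11010-, 111000
Minterm coverage:
  m0 ⊆ 000000 [E]
  m3 ⊆ 0-0011 [E]
  m9 ⊆ -01-01,0-1001
  m10 ⊆ -01010 [E]
  m13 ⊆ -01-01 [E]
  m19 ⊆ 0-0011 [E]
  m20 ⊆ -10100 [E]
  m25 ⊆ 0-1001 [E]
  m41 ⊆ -01-01 [E]
  m42 ⊆ -01010 [E]
  m45 ⊆ -01-01,1-1101,1011-1
  m47 ⊆ 1011-1 [E]
  m49 ⊆ 110-01 [E]
  m52 ⊆ -10100,11010-
  m53 ⊆ 11-101,110-01,1101-1,11010-
  m55 ⊆ 1101-1 [E]
  m56 ⊆ 111000 [E]
  m61 ⊆ 1-1101,11-101
E = {-01-01, -01010, -10100, 0-0011, 0-1001, 000000, 1011-1, 110-01, 1101-1, 111000}

NO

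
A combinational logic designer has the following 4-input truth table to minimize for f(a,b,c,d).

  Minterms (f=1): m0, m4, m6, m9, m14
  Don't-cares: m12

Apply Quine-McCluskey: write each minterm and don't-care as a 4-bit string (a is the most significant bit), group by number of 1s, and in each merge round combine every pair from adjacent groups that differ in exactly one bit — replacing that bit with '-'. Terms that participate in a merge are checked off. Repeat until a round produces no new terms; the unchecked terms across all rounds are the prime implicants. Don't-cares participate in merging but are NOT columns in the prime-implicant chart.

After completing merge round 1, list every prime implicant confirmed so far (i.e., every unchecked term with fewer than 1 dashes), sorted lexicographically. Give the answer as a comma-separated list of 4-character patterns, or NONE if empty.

[col 0] 0000*, 0100*, 0110*, 1001, 1100*, 1110*
[col 1] -100*, -110*, 0-00, 01-0*, 11-0*
[col 2] -1-0
Prime implicants: -1-0, 0-00, 1001

1001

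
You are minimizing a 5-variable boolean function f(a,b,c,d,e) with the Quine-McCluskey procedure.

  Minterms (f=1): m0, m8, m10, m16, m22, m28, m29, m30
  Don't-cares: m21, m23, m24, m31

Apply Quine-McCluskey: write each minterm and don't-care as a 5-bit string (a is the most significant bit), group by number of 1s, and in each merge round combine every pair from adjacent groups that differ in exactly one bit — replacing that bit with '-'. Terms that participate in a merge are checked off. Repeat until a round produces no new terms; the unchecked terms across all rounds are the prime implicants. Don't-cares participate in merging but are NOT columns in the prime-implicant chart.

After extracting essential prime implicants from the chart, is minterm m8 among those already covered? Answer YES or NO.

Round 0: 00000✓ 01000✓ 01010✓ 10000✓ 10101✓ 10110✓ 10111✓ 11000✓ 11100✓ 11101✓ 11110✓ 11111✓
Round 1: -0000✓ -1000✓ 0-000✓ 010-0 1-000✓ 1-101✓ 1-110✓ 1-111✓ 101-1✓ 1011-✓ 11-00 111-0✓ 111-1✓ 1110-✓ 1111-✓
Round 2: --000 1-1-1 1-11- 111--
PIs = {--000, 010-0, 1-1-1, 1-11-, 11-00, 111--}
Coverage chart:
  m0: --000 ←essential
  m8: --000,010-0
  m10: 010-0 ←essential
  m16: --000 ←essential
  m22: 1-11- ←essential
  m28: 11-00,111--
  m29: 1-1-1,111--
  m30: 1-11-,111--
Essential: --000, 010-0, 1-11-

YES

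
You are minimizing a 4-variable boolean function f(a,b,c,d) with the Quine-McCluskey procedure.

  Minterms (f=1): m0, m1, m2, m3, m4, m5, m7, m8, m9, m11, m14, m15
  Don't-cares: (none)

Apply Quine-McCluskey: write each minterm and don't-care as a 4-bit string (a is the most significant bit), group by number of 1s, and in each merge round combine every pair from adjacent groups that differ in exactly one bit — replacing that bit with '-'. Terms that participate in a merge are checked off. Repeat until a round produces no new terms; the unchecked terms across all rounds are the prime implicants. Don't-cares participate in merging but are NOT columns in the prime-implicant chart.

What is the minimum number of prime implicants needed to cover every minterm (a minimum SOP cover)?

size-2^0 implicants → 0000(✓)  0001(✓)  0010(✓)  0011(✓)  0100(✓)  0101(✓)  0111(✓)  1000(✓)  1001(✓)  1011(✓)  1110(✓)  1111(✓)
size-2^1 implicants → -000(✓)  -001(✓)  -011(✓)  -111(✓)  0-00(✓)  0-01(✓)  0-11(✓)  00-0(✓)  00-1(✓)  000-(✓)  001-(✓)  01-1(✓)  010-(✓)  1-11(✓)  10-1(✓)  100-(✓)  111-
size-2^2 implicants → --11  -0-1  -00-  0--1  0-0-  00--
Unchecked terms (primes): --11, -0-1, -00-, 0--1, 0-0-, 00--, 111-
Minterm coverage:
  m0 ⊆ -00-,0-0-,00--
  m1 ⊆ -0-1,-00-,0--1,0-0-,00--
  m2 ⊆ 00-- [E]
  m3 ⊆ --11,-0-1,0--1,00--
  m4 ⊆ 0-0- [E]
  m5 ⊆ 0--1,0-0-
  m7 ⊆ --11,0--1
  m8 ⊆ -00- [E]
  m9 ⊆ -0-1,-00-
  m11 ⊆ --11,-0-1
  m14 ⊆ 111- [E]
  m15 ⊆ --11,111-
E = {-00-, 0-0-, 00--, 111-}
Petrick residual → --11
Cover = cd + b'c' + a'c' + a'b' + abc  |cover|=5

5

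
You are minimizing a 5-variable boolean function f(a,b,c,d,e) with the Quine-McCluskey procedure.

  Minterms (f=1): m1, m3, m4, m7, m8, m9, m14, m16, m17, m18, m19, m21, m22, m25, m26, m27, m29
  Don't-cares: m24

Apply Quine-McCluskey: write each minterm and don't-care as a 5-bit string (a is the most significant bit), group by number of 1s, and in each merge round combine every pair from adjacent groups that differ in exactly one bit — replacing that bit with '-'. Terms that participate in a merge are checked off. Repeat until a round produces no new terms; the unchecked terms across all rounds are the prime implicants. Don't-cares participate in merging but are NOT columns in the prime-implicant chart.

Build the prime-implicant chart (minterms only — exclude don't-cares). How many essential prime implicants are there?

7

Round 0: 00001✓ 00011✓ 00100 00111✓ 01000✓ 01001✓ 01110 10000✓ 10001✓ 10010✓ 10011✓ 10101✓ 10110✓ 11000✓ 11001✓ 11010✓ 11011✓ 11101✓
Round 1: -0001✓ -0011✓ -1000✓ -1001✓ 0-001✓ 00-11 000-1✓ 0100-✓ 1-000✓ 1-001✓ 1-010✓ 1-011✓ 1-101✓ 10-01✓ 10-10 100-0✓ 100-1✓ 1000-✓ 1001-✓ 11-01✓ 110-0✓ 110-1✓ 1100-✓ 1101-✓
Round 2: --001 -00-1 -100- 1--01 1-0-0✓ 1-0-1✓ 1-00-✓ 1-01-✓ 100--✓ 110--✓
Round 3: 1-0--
PIs = {--001, -00-1, -100-, 00-11, 00100, 01110, 1--01, 1-0--, 10-10}
Coverage chart:
  m1: --001,-00-1
  m3: -00-1,00-11
  m4: 00100 ←essential
  m7: 00-11 ←essential
  m8: -100- ←essential
  m9: --001,-100-
  m14: 01110 ←essential
  m16: 1-0-- ←essential
  m17: --001,-00-1,1--01,1-0--
  m18: 1-0--,10-10
  m19: -00-1,1-0--
  m21: 1--01 ←essential
  m22: 10-10 ←essential
  m25: --001,-100-,1--01,1-0--
  m26: 1-0-- ←essential
  m27: 1-0-- ←essential
  m29: 1--01 ←essential
Essential: -100-, 00-11, 00100, 01110, 1--01, 1-0--, 10-10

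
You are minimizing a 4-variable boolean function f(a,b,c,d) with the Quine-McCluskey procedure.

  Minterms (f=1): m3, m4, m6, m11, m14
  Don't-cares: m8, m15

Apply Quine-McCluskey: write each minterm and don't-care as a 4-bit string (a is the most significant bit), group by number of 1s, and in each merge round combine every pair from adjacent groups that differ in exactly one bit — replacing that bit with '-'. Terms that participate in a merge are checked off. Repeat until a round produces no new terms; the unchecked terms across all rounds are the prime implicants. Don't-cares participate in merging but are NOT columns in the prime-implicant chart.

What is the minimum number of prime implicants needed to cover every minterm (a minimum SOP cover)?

3

Round 0: 0011✓ 0100✓ 0110✓ 1000 1011✓ 1110✓ 1111✓
Round 1: -011 -110 01-0 1-11 111-
PIs = {-011, -110, 01-0, 1-11, 1000, 111-}
Coverage chart:
  m3: -011 ←essential
  m4: 01-0 ←essential
  m6: -110,01-0
  m11: -011,1-11
  m14: -110,111-
Essential: -011, 01-0
Petrick residual → -110
Min cover (3 terms): b'cd + bcd' + a'bd'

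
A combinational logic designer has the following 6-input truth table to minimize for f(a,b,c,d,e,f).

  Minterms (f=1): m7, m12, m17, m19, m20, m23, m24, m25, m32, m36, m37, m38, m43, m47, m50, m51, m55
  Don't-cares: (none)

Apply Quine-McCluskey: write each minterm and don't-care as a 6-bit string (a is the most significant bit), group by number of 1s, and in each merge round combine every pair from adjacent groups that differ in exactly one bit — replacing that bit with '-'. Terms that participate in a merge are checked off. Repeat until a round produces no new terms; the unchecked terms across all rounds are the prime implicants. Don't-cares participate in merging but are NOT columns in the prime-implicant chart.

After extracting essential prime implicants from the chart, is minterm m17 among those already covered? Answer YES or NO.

[col 0] 000111*, 001100, 010001*, 010011*, 010100, 010111*, 011000*, 011001*, 100000*, 100100*, 100101*, 100110*, 101011*, 101111*, 110010*, 110011*, 110111*
[col 1] -10011*, -10111*, 0-0111, 01-001, 010-11*, 0100-1, 01100-, 100-00, 1001-0, 10010-, 101-11, 110-11*, 11001-
[col 2] -10-11
Prime implicants: -10-11, 0-0111, 001100, 01-001, 0100-1, 010100, 01100-, 100-00, 1001-0, 10010-, 101-11, 11001-
PI chart (minterm → PIs covering it):
  7 | 0-0111  (sole → essential)
  12 | 001100  (sole → essential)
  17 | 01-001,0100-1
  19 | -10-11,0100-1
  20 | 010100  (sole → essential)
  23 | -10-11,0-0111
  24 | 01100-  (sole → essential)
  25 | 01-001,01100-
  32 | 100-00  (sole → essential)
  36 | 100-00,1001-0,10010-
  37 | 10010-  (sole → essential)
  38 | 1001-0  (sole → essential)
  43 | 101-11  (sole → essential)
  47 | 101-11  (sole → essential)
  50 | 11001-  (sole → essential)
  51 | -10-11,11001-
  55 | -10-11  (sole → essential)
Essential prime implicants: -10-11, 0-0111, 001100, 010100, 01100-, 100-00, 1001-0, 10010-, 101-11, 11001-

NO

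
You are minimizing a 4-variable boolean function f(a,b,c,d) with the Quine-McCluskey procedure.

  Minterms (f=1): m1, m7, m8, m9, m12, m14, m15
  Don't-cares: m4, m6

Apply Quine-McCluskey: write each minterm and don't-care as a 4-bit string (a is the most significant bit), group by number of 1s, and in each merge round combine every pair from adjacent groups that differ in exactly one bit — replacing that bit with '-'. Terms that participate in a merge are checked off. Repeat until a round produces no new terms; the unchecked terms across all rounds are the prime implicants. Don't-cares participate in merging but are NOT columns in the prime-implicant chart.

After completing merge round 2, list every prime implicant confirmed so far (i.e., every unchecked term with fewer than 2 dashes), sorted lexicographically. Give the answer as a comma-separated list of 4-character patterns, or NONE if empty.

Round 0: 0001✓ 0100✓ 0110✓ 0111✓ 1000✓ 1001✓ 1100✓ 1110✓ 1111✓
Round 1: -001 -100✓ -110✓ -111✓ 01-0✓ 011-✓ 1-00 100- 11-0✓ 111-✓
Round 2: -1-0 -11-
PIs = {-001, -1-0, -11-, 1-00, 100-}

-001, 1-00, 100-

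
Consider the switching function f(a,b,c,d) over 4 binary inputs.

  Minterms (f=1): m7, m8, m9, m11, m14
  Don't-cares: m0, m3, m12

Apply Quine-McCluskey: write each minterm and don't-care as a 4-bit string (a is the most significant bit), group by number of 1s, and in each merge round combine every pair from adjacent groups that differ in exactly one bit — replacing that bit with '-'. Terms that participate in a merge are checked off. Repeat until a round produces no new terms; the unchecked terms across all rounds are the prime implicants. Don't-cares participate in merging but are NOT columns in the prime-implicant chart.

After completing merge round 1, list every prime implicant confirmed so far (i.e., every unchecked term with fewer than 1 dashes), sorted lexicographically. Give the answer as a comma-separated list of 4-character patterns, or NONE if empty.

Round 0: 0000✓ 0011✓ 0111✓ 1000✓ 1001✓ 1011✓ 1100✓ 1110✓
Round 1: -000 -011 0-11 1-00 10-1 100- 11-0
PIs = {-000, -011, 0-11, 1-00, 10-1, 100-, 11-0}

NONE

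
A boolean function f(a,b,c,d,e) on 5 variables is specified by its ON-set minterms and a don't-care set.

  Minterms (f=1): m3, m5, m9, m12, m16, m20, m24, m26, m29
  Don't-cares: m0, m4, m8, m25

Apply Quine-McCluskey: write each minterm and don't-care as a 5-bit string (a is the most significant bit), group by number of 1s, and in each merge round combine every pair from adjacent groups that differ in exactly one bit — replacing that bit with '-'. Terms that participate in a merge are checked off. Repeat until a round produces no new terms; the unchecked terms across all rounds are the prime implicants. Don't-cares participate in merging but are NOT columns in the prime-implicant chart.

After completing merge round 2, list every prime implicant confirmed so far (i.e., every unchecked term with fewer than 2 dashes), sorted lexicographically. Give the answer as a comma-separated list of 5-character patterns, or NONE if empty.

size-2^0 implicants → 00000(✓)  00011  00100(✓)  00101(✓)  01000(✓)  01001(✓)  01100(✓)  10000(✓)  10100(✓)  11000(✓)  11001(✓)  11010(✓)  11101(✓)
size-2^1 implicants → -0000(✓)  -0100(✓)  -1000(✓)  -1001(✓)  0-000(✓)  0-100(✓)  00-00(✓)  0010-  01-00(✓)  0100-(✓)  1-000(✓)  10-00(✓)  11-01  110-0  1100-(✓)
size-2^2 implicants → --000  -0-00  -100-  0--00
Unchecked terms (primes): --000, -0-00, -100-, 0--00, 00011, 0010-, 11-01, 110-0

00011, 0010-, 11-01, 110-0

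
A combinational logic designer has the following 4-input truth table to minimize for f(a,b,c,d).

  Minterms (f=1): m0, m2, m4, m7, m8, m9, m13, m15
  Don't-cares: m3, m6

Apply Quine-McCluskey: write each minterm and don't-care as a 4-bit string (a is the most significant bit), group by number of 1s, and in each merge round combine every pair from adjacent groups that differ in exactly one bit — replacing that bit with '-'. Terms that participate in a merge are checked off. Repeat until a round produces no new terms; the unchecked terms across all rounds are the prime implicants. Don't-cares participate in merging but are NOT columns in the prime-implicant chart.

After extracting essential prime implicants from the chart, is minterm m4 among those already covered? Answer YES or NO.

YES

size-2^0 implicants → 0000(✓)  0010(✓)  0011(✓)  0100(✓)  0110(✓)  0111(✓)  1000(✓)  1001(✓)  1101(✓)  1111(✓)
size-2^1 implicants → -000  -111  0-00(✓)  0-10(✓)  0-11(✓)  00-0(✓)  001-(✓)  01-0(✓)  011-(✓)  1-01  100-  11-1
size-2^2 implicants → 0--0  0-1-
Unchecked terms (primes): -000, -111, 0--0, 0-1-, 1-01, 100-, 11-1
Minterm coverage:
  m0 ⊆ -000,0--0
  m2 ⊆ 0--0,0-1-
  m4 ⊆ 0--0 [E]
  m7 ⊆ -111,0-1-
  m8 ⊆ -000,100-
  m9 ⊆ 1-01,100-
  m13 ⊆ 1-01,11-1
  m15 ⊆ -111,11-1
E = {0--0}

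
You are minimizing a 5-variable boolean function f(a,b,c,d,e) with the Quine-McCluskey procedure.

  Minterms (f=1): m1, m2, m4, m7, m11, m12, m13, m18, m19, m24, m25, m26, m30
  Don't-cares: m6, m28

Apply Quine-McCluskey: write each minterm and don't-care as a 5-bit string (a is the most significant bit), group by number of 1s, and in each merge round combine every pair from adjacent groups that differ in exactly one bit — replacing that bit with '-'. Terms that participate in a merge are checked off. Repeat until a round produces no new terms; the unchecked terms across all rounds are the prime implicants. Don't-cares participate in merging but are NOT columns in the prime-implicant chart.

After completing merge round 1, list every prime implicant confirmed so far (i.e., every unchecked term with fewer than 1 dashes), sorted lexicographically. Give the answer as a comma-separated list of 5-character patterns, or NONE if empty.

00001, 01011

Round 0: 00001 00010✓ 00100✓ 00110✓ 00111✓ 01011 01100✓ 01101✓ 10010✓ 10011✓ 11000✓ 11001✓ 11010✓ 11100✓ 11110✓
Round 1: -0010 -1100 0-100 00-10 001-0 0011- 0110- 1-010 1001- 11-00✓ 11-10✓ 110-0✓ 1100- 111-0✓
Round 2: 11--0
PIs = {-0010, -1100, 0-100, 00-10, 00001, 001-0, 0011-, 01011, 0110-, 1-010, 1001-, 11--0, 1100-}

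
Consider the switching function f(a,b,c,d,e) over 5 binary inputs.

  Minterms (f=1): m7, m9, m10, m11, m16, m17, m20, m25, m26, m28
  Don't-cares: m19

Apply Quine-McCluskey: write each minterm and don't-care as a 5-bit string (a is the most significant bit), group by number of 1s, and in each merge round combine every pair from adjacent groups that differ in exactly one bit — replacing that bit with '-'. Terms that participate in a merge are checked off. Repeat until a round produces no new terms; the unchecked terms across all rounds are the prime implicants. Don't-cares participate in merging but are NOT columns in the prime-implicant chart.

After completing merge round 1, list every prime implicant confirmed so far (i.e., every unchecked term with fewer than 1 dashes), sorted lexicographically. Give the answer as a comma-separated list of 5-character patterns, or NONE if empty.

00111

Round 0: 00111 01001✓ 01010✓ 01011✓ 10000✓ 10001✓ 10011✓ 10100✓ 11001✓ 11010✓ 11100✓
Round 1: -1001 -1010 010-1 0101- 1-001 1-100 10-00 100-1 1000-
PIs = {-1001, -1010, 00111, 010-1, 0101-, 1-001, 1-100, 10-00, 100-1, 1000-}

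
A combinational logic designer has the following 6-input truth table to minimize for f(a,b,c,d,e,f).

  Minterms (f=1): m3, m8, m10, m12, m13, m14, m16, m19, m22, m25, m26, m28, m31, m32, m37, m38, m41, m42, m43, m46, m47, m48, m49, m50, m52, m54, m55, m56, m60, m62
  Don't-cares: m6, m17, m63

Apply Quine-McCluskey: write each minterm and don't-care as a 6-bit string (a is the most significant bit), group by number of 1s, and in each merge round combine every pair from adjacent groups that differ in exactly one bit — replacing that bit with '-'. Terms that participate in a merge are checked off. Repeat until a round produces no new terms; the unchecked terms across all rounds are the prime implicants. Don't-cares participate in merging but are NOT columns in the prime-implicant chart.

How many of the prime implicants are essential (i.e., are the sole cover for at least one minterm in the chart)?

Round 0: 000011✓ 000110✓ 001000✓ 001010✓ 001100✓ 001101✓ 001110✓ 010000✓ 010001✓ 010011✓ 010110✓ 011001✓ 011010✓ 011100✓ 011111✓ 100000✓ 100101 100110✓ 101001✓ 101010✓ 101011✓ 101110✓ 101111✓ 110000✓ 110001✓ 110010✓ 110100✓ 110110✓ 110111✓ 111000✓ 111100✓ 111110✓ 111111✓
Round 1: -00110✓ -01010✓ -01110✓ -10000✓ -10001✓ -10110✓ -11100 -11111 0-0011 0-0110✓ 0-1010 0-1100 00-110✓ 001-00✓ 001-10✓ 0010-0✓ 0011-0✓ 00110- 01-001 0100-1 01000-✓ 1-0000 1-0110✓ 1-1110✓ 1-1111✓ 10-110✓ 101-10✓ 101-11✓ 1010-1 10101-✓ 10111-✓ 11-000✓ 11-100✓ 11-110✓ 11-111✓ 110-00✓ 110-10✓ 1100-0✓ 11000-✓ 1101-0✓ 11011-✓ 111-00✓ 1111-0✓ 11111-✓
Round 2: --0110 -0-110 -01-10 -1000- 001--0 1--110 1-111- 101-1- 11--00 11-1-0 11-11- 110--0
PIs = {--0110, -0-110, -01-10, -1000-, -11100, -11111, 0-0011, 0-1010, 0-1100, 001--0, 00110-, 01-001, 0100-1, 1--110, 1-0000, 1-111-, 100101, 101-1-, 1010-1, 11--00, 11-1-0, 11-11-, 110--0}
Coverage chart:
  m3: 0-0011 ←essential
  m8: 001--0 ←essential
  m10: -01-10,0-1010,001--0
  m12: 0-1100,001--0,00110-
  m13: 00110- ←essential
  m14: -0-110,-01-10,001--0
  m16: -1000- ←essential
  m19: 0-0011,0100-1
  m22: --0110 ←essential
  m25: 01-001 ←essential
  m26: 0-1010 ←essential
  m28: -11100,0-1100
  m31: -11111 ←essential
  m32: 1-0000 ←essential
  m37: 100101 ←essential
  m38: --0110,-0-110,1--110
  m41: 1010-1 ←essential
  m42: -01-10,101-1-
  m43: 101-1-,1010-1
  m46: -0-110,-01-10,1--110,1-111-,101-1-
  m47: 1-111-,101-1-
  m48: -1000-,1-0000,11--00,110--0
  m49: -1000- ←essential
  m50: 110--0 ←essential
  m52: 11--00,11-1-0,110--0
  m54: --0110,1--110,11-1-0,11-11-,110--0
  m55: 11-11- ←essential
  m56: 11--00 ←essential
  m60: -11100,11--00,11-1-0
  m62: 1--110,1-111-,11-1-0,11-11-
Essential: --0110, -1000-, -11111, 0-0011, 0-1010, 001--0, 00110-, 01-001, 1-0000, 100101, 1010-1, 11--00, 11-11-, 110--0

14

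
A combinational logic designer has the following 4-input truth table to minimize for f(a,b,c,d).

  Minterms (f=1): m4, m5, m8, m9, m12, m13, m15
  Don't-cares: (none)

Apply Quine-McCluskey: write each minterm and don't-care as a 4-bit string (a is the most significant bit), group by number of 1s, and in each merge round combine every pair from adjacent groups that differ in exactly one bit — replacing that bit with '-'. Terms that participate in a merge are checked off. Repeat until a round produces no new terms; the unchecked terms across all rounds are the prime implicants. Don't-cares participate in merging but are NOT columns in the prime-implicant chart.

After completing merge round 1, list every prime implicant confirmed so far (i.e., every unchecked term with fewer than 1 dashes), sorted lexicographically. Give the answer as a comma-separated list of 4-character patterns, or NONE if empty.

NONE

size-2^0 implicants → 0100(✓)  0101(✓)  1000(✓)  1001(✓)  1100(✓)  1101(✓)  1111(✓)
size-2^1 implicants → -100(✓)  -101(✓)  010-(✓)  1-00(✓)  1-01(✓)  100-(✓)  11-1  110-(✓)
size-2^2 implicants → -10-  1-0-
Unchecked terms (primes): -10-, 1-0-, 11-1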